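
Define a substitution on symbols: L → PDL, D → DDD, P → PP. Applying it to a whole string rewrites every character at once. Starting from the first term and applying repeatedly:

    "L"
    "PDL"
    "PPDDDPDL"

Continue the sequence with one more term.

PPPPDDDDDDDDDPPDDDPDL

Apply φ to PPDDDPDL symbol by symbol: P→PP, P→PP, D→DDD, D→DDD, D→DDD, P→PP, D→DDD, L→PDL; joined: PP PP DDD DDD DDD PP DDD PDL.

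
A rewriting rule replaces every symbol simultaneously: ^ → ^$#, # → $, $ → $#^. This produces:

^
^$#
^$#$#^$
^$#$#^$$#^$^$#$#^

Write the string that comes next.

φ(^$#$#^$$#^$^$#$#^) expands symbol-by-symbol to ^$# $#^ $ $#^ $ ^$# $#^ $#^ $ ^$# $#^ ^$# $#^ $ $#^ $ ^$#; joining the 17 pieces gives the next term.

^$#$#^$$#^$^$#$#^$#^$^$#$#^^$#$#^$$#^$^$#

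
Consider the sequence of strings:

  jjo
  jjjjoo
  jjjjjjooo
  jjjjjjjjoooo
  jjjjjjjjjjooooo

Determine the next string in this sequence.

The n-th term is 2n j's then n o's (n = 1, 2, …).
For the next term, n = 6, so the run lengths are 12, 6.

jjjjjjjjjjjjoooooo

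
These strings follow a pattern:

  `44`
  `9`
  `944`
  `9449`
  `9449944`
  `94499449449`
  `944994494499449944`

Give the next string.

94499449449944994494499449449

This is a Fibonacci-style word recurrence s(k) = s(k−1)·s(k−2): e.g. 9·44 = 944.
Continuing: 944994494499449944 · 94499449449 gives term 8.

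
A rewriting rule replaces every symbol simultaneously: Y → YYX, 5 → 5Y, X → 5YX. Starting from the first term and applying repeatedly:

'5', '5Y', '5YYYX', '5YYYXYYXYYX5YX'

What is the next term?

Replace each of the 14 characters of 5YYYXYYXYYX5YX in place — 5Y YYX YYX YYX 5YX YYX YYX 5YX YYX YYX 5YX 5Y YYX 5YX — and concatenate.

5YYYXYYXYYX5YXYYXYYX5YXYYXYYX5YX5YYYX5YX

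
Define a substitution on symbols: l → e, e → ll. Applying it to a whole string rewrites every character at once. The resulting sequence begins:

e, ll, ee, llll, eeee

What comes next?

llllllll

Expanding eeee: e→ll, e→ll, e→ll, e→ll. Concatenated: ll ll ll ll.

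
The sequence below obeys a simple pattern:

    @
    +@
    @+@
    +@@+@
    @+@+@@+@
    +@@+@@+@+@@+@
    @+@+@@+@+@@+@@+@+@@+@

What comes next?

+@@+@@+@+@@+@@+@+@@+@+@@+@@+@+@@+@

From term 3 onward, concatenate the second-to-last term with the last: @·+@ = @+@, +@·@+@ = +@@+@, …
Continuing: +@@+@@+@+@@+@ · @+@+@@+@+@@+@@+@+@@+@ gives term 8.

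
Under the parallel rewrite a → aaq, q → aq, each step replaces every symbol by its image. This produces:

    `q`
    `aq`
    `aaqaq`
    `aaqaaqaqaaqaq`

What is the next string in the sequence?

Replace each of the 13 characters of aaqaaqaqaaqaq in place — aaq aaq aq aaq aaq aq aaq aq aaq aaq aq aaq aq — and concatenate.

aaqaaqaqaaqaaqaqaaqaqaaqaaqaqaaqaq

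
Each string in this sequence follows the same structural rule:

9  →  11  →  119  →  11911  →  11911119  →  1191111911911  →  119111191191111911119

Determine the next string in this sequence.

1191111911911119111191191111911911

Each term (from the third on) is the previous term followed by the one before it: term 3 = 11·9 = 119.
So term 8 is 119111191191111911119·1191111911911.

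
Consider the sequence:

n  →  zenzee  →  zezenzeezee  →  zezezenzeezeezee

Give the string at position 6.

zezezezezenzeezeezeezeezee

Each term wraps the previous one in ze on the left and zee on the right.
From zezezenzeezeezee, 2 further steps: zezezenzeezeezee → zezezezenzeezeezeezee → (answer).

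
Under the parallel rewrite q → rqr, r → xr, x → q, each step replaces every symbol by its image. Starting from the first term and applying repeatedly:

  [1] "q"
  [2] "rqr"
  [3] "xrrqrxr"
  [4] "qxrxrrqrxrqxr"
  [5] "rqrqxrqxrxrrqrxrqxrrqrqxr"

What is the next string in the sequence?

Rewriting the 25 symbols of rqrqxrqxrxrrqrxrqxrrqrqxr one by one yields xr rqr xr rqr q xr rqr q xr q xr xr rqr xr q xr rqr q xr xr rqr xr rqr q xr; concatenated:

xrrqrxrrqrqxrrqrqxrqxrxrrqrxrqxrrqrqxrxrrqrxrrqrqxr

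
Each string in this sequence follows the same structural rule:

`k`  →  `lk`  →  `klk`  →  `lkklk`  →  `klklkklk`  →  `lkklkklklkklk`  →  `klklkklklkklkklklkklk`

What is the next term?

lkklkklklkklkklklkklklkklkklklkklk

From term 3 onward, concatenate the second-to-last term with the last: k·lk = klk, lk·klk = lkklk, …
So term 8 is lkklkklklkklk·klklkklklkklkklklkklk.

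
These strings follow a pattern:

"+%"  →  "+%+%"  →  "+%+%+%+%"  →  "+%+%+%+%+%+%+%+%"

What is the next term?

s(k+1) = s(k)·s(k) — each term doubles the last.
Doubling +%+%+%+%+%+%+%+%:

+%+%+%+%+%+%+%+%+%+%+%+%+%+%+%+%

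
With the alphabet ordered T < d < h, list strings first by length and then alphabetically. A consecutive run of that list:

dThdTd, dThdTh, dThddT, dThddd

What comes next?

dThddh

The successor of dThddd increments the rightmost position that isn't already h and resets every position after it to T.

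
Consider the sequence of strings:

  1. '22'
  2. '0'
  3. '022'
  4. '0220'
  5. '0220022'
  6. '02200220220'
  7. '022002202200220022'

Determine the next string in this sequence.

02200220220022002202200220220

This is a Fibonacci-style word recurrence s(k) = s(k−1)·s(k−2): e.g. 0·22 = 022.
So term 8 is 022002202200220022·02200220220.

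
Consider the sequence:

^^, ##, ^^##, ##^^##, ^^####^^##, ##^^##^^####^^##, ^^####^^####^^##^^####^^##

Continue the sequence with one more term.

Each term (from the third on) is the two preceding terms concatenated in order: term 3 = ^^·## = ^^##.
The next term joins ##^^##^^####^^## and ^^####^^####^^##^^####^^##.

##^^##^^####^^##^^####^^####^^##^^####^^##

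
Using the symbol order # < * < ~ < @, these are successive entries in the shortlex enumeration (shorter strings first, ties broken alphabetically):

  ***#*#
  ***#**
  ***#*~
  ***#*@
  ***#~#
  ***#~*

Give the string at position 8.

Advancing 2 positions from ***#~* through ***#~* → ***#~~ reaches term 8.

***#~@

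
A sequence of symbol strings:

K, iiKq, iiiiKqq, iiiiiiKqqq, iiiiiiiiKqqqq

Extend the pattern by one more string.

Each term wraps the previous one in ii on the left and q on the right.
So the next term is ii·iiiiiiiiKqqqq·q.

iiiiiiiiiiKqqqqq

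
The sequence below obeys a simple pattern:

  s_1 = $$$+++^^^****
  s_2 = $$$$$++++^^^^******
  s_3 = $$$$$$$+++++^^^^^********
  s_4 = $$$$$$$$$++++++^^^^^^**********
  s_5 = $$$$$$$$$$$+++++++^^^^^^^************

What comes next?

$$$$$$$$$$$$$++++++++^^^^^^^^**************

Each string has the form $^{2n+1} +^{n+2} ^^{n+2} *^{2n+2} (n = 1, 2, …).
At n = 6 the blocks have lengths 13, 8, 8, 14.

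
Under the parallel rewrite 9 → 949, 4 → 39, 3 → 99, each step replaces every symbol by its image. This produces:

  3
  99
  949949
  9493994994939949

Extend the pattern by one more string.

φ(9493994994939949) expands symbol-by-symbol to 949 39 949 99 949 949 39 949 949 39 949 99 949 949 39 949; joining the 16 pieces gives the next term.

949399499994994939949949399499994994939949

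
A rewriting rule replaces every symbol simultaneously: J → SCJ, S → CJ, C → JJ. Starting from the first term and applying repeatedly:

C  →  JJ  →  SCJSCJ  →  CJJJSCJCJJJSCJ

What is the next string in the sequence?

JJSCJSCJSCJCJJJSCJJJSCJSCJSCJCJJJSCJ

Applying the rule to each of the 14 symbols of CJJJSCJCJJJSCJ gives the pieces JJ SCJ SCJ SCJ CJ JJ SCJ JJ SCJ SCJ SCJ CJ JJ SCJ, which concatenate to the answer.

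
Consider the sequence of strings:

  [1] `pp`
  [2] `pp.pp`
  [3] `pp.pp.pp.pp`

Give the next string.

pp.pp.pp.pp.pp.pp.pp.pp

Every step duplicates the string with '.' between the halves.
One more doubling of pp.pp.pp.pp gives the answer.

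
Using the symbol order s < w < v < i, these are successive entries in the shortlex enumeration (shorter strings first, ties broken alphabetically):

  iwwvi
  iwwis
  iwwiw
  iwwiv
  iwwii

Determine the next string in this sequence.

iwvss

Treat iwwii as a base-4 numeral over the given alphabet and add one, carrying through any trailing i's.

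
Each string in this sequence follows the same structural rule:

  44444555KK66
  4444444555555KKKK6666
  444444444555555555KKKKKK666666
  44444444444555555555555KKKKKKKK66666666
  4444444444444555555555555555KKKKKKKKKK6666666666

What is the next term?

The n-th term is 2n+3 4's then 3n 5's then 2n K's then 2n 6's (n = 1, 2, …).
For the next term, n = 6, so the run lengths are 15, 18, 12, 12.

444444444444444555555555555555555KKKKKKKKKKKK666666666666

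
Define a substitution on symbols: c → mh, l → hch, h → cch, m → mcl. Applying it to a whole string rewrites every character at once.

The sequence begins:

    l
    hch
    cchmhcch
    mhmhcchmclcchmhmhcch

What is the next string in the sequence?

φ(mhmhcchmclcchmhmhcch) expands symbol-by-symbol to mcl cch mcl cch mh mh cch mcl mh hch mh mh cch mcl cch mcl cch mh mh cch; joining the 20 pieces gives the next term.

mclcchmclcchmhmhcchmclmhhchmhmhcchmclcchmclcchmhmhcch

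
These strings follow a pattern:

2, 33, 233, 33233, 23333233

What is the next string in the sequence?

3323323333233

From term 3 onward, concatenate the second-to-last term with the last: 2·33 = 233, 33·233 = 33233, …
The next term joins 33233 and 23333233.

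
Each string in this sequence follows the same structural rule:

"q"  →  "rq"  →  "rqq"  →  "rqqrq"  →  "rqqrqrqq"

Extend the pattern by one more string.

From term 3 onward, concatenate the last term with the second-to-last: rq·q = rqq, rqq·rq = rqqrq, …
The next term joins rqqrqrqq and rqqrq.

rqqrqrqqrqqrq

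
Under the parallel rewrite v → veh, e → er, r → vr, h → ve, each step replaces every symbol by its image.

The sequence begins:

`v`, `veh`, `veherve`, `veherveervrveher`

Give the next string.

Replace each of the 16 characters of veherveervrveher in place — veh er ve er vr veh er er vr veh vr veh er ve er vr — and concatenate.

veherveervrveherervrvehvrveherveervr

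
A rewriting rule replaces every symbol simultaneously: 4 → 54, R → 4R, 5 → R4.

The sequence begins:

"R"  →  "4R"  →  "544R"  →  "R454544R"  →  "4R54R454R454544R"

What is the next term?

Rewriting the 16 symbols of 4R54R454R454544R one by one yields 54 4R R4 54 4R 54 R4 54 4R 54 R4 54 R4 54 54 4R; concatenated:

544RR4544R54R4544R54R454R454544R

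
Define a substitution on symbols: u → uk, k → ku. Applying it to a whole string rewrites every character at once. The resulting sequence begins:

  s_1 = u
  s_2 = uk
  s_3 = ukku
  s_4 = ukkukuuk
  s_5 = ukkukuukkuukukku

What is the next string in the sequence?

ukkukuukkuukukkukuukukkuukkukuuk

φ(ukkukuukkuukukku) expands symbol-by-symbol to uk ku ku uk ku uk uk ku ku uk uk ku uk ku ku uk; joining the 16 pieces gives the next term.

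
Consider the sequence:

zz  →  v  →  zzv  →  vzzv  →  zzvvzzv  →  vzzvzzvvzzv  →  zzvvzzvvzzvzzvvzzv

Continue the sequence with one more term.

vzzvzzvvzzvzzvvzzvvzzvzzvvzzv

Each term (from the third on) is the two preceding terms concatenated in order: term 3 = zz·v = zzv.
So term 8 is vzzvzzvvzzv·zzvvzzvvzzvzzvvzzv.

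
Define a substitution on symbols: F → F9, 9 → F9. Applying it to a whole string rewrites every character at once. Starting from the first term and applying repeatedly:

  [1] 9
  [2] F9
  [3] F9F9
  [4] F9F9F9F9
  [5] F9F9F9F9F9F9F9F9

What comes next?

Rewriting the 16 symbols of F9F9F9F9F9F9F9F9 one by one yields F9 F9 F9 F9 F9 F9 F9 F9 F9 F9 F9 F9 F9 F9 F9 F9; concatenated:

F9F9F9F9F9F9F9F9F9F9F9F9F9F9F9F9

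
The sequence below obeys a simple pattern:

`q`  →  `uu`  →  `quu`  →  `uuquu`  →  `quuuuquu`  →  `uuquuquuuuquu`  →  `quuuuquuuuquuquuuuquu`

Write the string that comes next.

uuquuquuuuquuquuuuquuuuquuquuuuquu

This is a Fibonacci-style word recurrence s(k) = s(k−2)·s(k−1): e.g. q·uu = quu.
The next term joins uuquuquuuuquu and quuuuquuuuquuquuuuquu.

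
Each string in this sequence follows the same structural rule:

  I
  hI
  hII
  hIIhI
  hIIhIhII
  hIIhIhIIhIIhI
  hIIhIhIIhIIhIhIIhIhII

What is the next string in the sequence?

This is a Fibonacci-style word recurrence s(k) = s(k−1)·s(k−2): e.g. hI·I = hII.
The next term joins hIIhIhIIhIIhIhIIhIhII and hIIhIhIIhIIhI.

hIIhIhIIhIIhIhIIhIhIIhIIhIhIIhIIhI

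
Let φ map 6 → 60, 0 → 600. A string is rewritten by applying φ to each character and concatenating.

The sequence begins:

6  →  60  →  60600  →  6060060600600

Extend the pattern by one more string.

6060060600600606006060060060600600

φ(6060060600600) expands symbol-by-symbol to 60 600 60 600 600 60 600 60 600 600 60 600 600; joining the 13 pieces gives the next term.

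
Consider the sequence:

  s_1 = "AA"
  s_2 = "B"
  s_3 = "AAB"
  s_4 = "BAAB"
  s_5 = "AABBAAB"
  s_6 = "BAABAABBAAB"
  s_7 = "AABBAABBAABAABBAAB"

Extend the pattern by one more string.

From term 3 onward, concatenate the second-to-last term with the last: AA·B = AAB, B·AAB = BAAB, …
So term 8 is BAABAABBAAB·AABBAABBAABAABBAAB.

BAABAABBAABAABBAABBAABAABBAAB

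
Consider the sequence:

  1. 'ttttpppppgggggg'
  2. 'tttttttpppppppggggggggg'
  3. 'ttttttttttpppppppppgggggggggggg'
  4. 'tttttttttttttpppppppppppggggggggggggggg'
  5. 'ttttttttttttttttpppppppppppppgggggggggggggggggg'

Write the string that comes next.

Term n consists of 3n-2 t's, followed by 2n+1 p's, followed by 3n g's, where the shown terms are n = 2, 3, 4, 5, 6.
Setting n = 7 gives 19, 15, 21 characters in each block.

tttttttttttttttttttpppppppppppppppggggggggggggggggggggg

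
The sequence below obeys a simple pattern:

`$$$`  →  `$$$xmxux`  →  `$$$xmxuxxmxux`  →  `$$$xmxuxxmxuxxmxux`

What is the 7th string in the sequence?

$$$xmxuxxmxuxxmxuxxmxuxxmxuxxmxux

The strings grow by a fixed suffix xmxux each time.
From $$$xmxuxxmxuxxmxux, 3 further steps: $$$xmxuxxmxuxxmxux → $$$xmxuxxmxuxxmxuxxmxux → $$$xmxuxxmxuxxmxuxxmxuxxmxux → (answer).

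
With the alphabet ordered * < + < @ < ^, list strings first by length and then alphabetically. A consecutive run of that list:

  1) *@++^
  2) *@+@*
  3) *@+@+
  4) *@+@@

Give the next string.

*@+@^

The successor of *@+@@ increments the rightmost position that isn't already ^ and resets every position after it to *.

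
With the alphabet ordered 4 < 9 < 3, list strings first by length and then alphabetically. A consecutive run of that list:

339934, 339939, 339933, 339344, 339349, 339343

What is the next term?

Treat 339343 as a base-3 numeral over the given alphabet and add one, carrying through any trailing 3's.

339394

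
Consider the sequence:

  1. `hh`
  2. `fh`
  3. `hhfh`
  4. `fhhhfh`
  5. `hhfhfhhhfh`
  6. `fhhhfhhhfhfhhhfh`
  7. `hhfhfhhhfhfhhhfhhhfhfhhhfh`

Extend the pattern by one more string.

From term 3 onward, concatenate the second-to-last term with the last: hh·fh = hhfh, fh·hhfh = fhhhfh, …
The next term joins fhhhfhhhfhfhhhfh and hhfhfhhhfhfhhhfhhhfhfhhhfh.

fhhhfhhhfhfhhhfhhhfhfhhhfhfhhhfhhhfhfhhhfh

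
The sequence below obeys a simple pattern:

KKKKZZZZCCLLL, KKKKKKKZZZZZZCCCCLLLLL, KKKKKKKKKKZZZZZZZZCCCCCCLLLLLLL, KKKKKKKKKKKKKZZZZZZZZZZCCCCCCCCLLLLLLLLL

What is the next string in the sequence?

Each string has the form K^{3n+1} Z^{2n+2} C^{2n} L^{2n+1} (n = 1, 2, …).
At n = 5 the blocks have lengths 16, 12, 10, 11.

KKKKKKKKKKKKKKKKZZZZZZZZZZZZCCCCCCCCCCLLLLLLLLLLL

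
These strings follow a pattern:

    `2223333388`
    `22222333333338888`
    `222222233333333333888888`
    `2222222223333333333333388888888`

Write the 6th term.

The n-th term is 2n+1 2's then 3n+2 3's then 2n 8's (n = 1, 2, …).
Setting n = 6 gives 13, 20, 12 characters in each block.

222222222222233333333333333333333888888888888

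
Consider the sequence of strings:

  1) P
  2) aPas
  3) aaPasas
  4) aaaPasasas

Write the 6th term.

aaaaaPasasasasas

s(k+1) = a·s(k)·as, so each term gains a as a prefix and as as a suffix.
From aaaPasasas, 2 further steps: aaaPasasas → aaaaPasasasas → (answer).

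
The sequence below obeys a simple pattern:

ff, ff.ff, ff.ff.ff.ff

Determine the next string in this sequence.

s(k+1) = s(k)·.·s(k) — each term doubles the last with '.' between the halves.
So the next term is two copies of ff.ff.ff.ff with '.' between the halves.

ff.ff.ff.ff.ff.ff.ff.ff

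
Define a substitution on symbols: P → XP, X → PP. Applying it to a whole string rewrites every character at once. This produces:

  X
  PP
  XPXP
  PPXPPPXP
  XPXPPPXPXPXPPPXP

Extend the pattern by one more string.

Rewriting the 16 symbols of XPXPPPXPXPXPPPXP one by one yields PP XP PP XP XP XP PP XP PP XP PP XP XP XP PP XP; concatenated:

PPXPPPXPXPXPPPXPPPXPPPXPXPXPPPXP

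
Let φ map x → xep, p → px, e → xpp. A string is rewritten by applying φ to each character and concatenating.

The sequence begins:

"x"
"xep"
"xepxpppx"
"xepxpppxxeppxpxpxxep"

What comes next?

Replace each of the 20 characters of xepxpppxxeppxpxpxxep in place — xep xpp px xep px px px xep xep xpp px px xep px xep px xep xep xpp px — and concatenate.

xepxpppxxeppxpxpxxepxepxpppxpxxeppxxeppxxepxepxpppx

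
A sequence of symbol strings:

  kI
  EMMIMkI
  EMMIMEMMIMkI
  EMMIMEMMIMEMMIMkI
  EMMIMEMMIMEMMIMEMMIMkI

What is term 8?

EMMIMEMMIMEMMIMEMMIMEMMIMEMMIMEMMIMkI

Each term is the previous one with EMMIM prepended.
From EMMIMEMMIMEMMIMEMMIMkI, 3 further steps: EMMIMEMMIMEMMIMEMMIMkI → EMMIMEMMIMEMMIMEMMIMEMMIMkI → EMMIMEMMIMEMMIMEMMIMEMMIMEMMIMkI → (answer).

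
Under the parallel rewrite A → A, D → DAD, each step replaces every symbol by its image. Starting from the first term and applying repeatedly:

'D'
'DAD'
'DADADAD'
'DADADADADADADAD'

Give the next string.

φ(DADADADADADADAD) expands symbol-by-symbol to DAD A DAD A DAD A DAD A DAD A DAD A DAD A DAD; joining the 15 pieces gives the next term.

DADADADADADADADADADADADADADADAD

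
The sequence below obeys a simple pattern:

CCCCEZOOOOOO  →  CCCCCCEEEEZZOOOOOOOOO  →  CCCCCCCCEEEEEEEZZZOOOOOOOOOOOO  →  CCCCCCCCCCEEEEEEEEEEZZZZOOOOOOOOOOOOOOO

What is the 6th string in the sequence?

Term n consists of 2n+2 C's, followed by 3n-2 E's, followed by n Z's, followed by 3n+3 O's (n = 1, 2, …).
At n = 6 the blocks have lengths 14, 16, 6, 21.

CCCCCCCCCCCCCCEEEEEEEEEEEEEEEEZZZZZZOOOOOOOOOOOOOOOOOOOOO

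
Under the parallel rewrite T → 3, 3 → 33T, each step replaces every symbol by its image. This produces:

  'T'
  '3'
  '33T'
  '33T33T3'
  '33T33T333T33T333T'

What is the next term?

Replace each of the 17 characters of 33T33T333T33T333T in place — 33T 33T 3 33T 33T 3 33T 33T 33T 3 33T 33T 3 33T 33T 33T 3 — and concatenate.

33T33T333T33T333T33T33T333T33T333T33T33T3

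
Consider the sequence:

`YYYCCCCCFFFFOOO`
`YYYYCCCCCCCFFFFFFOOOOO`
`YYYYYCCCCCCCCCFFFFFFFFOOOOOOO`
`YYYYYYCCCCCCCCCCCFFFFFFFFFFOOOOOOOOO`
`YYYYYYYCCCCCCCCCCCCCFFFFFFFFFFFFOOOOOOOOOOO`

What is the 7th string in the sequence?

YYYYYYYYYCCCCCCCCCCCCCCCCCFFFFFFFFFFFFFFFFOOOOOOOOOOOOOOO

Term n consists of n+1 Y's, followed by 2n+1 C's, followed by 2n F's, followed by 2n-1 O's, where the shown terms are n = 2, 3, 4, 5, 6.
Setting n = 8 gives 9, 17, 16, 15 characters in each block.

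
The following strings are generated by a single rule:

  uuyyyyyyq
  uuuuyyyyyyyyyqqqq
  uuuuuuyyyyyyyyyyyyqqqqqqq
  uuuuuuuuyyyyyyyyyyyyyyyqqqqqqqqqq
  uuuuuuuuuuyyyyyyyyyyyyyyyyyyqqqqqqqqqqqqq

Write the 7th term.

uuuuuuuuuuuuuuyyyyyyyyyyyyyyyyyyyyyyyyqqqqqqqqqqqqqqqqqqq

Each string has the form u^{2n} y^{3n+3} q^{3n-2} (n = 1, 2, …).
At n = 7 the blocks have lengths 14, 24, 19.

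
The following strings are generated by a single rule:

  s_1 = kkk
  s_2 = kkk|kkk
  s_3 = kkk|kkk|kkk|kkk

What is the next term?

kkk|kkk|kkk|kkk|kkk|kkk|kkk|kkk

s(k+1) = s(k)·|·s(k) — each term doubles the last with '|' between the halves.
One more doubling of kkk|kkk|kkk|kkk gives the answer.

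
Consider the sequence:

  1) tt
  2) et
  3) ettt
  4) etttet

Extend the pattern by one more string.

Each term (from the third on) is the previous term followed by the one before it: term 3 = et·tt = ettt.
The next term joins etttet and ettt.

etttetettt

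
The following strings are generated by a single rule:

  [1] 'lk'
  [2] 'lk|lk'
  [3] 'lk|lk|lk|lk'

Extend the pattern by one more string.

lk|lk|lk|lk|lk|lk|lk|lk

Every step duplicates the string with '|' between the halves.
One more doubling of lk|lk|lk|lk gives the answer.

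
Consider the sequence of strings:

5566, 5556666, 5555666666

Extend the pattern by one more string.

Term n consists of n+1 5's, followed by 2n 6's (n = 1, 2, …).
At n = 4 the blocks have lengths 5, 8.

5555566666666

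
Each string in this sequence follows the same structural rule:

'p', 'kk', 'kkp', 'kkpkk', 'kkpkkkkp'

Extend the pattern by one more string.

This is a Fibonacci-style word recurrence s(k) = s(k−1)·s(k−2): e.g. kk·p = kkp.
The next term joins kkpkkkkp and kkpkk.

kkpkkkkpkkpkk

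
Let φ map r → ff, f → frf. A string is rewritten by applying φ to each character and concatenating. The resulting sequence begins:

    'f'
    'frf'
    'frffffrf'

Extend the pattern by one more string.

Apply φ to frffffrf symbol by symbol: f→frf, r→ff, f→frf, f→frf, f→frf, f→frf, r→ff, f→frf; joined: frf ff frf frf frf frf ff frf.

frffffrffrffrffrffffrf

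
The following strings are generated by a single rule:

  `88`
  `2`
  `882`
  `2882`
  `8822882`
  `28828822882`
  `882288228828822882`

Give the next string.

28828822882882288228828822882

This is a Fibonacci-style word recurrence s(k) = s(k−2)·s(k−1): e.g. 88·2 = 882.
Continuing: 28828822882 · 882288228828822882 gives term 8.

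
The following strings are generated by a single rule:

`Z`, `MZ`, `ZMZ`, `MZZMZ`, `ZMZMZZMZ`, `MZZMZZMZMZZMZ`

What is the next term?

Each term (from the third on) is the two preceding terms concatenated in order: term 3 = Z·MZ = ZMZ.
The next term joins ZMZMZZMZ and MZZMZZMZMZZMZ.

ZMZMZZMZMZZMZZMZMZZMZ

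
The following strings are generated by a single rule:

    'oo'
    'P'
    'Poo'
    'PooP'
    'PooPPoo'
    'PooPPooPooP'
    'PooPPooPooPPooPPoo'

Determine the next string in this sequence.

PooPPooPooPPooPPooPooPPooPooP

This is a Fibonacci-style word recurrence s(k) = s(k−1)·s(k−2): e.g. P·oo = Poo.
The next term joins PooPPooPooPPooPPoo and PooPPooPooP.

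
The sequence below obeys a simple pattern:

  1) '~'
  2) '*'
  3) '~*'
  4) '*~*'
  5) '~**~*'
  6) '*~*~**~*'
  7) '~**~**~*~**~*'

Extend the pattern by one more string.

Each term (from the third on) is the two preceding terms concatenated in order: term 3 = ~·* = ~*.
The next term joins *~*~**~* and ~**~**~*~**~*.

*~*~**~*~**~**~*~**~*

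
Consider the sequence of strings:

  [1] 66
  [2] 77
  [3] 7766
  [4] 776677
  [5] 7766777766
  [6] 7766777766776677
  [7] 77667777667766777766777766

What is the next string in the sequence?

From term 3 onward, concatenate the last term with the second-to-last: 77·66 = 7766, 7766·77 = 776677, …
So term 8 is 77667777667766777766777766·7766777766776677.

776677776677667777667777667766777766776677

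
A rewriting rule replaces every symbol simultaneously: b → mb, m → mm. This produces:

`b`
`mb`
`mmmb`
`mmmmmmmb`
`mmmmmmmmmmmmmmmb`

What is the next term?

Rewriting the 16 symbols of mmmmmmmmmmmmmmmb one by one yields mm mm mm mm mm mm mm mm mm mm mm mm mm mm mm mb; concatenated:

mmmmmmmmmmmmmmmmmmmmmmmmmmmmmmmb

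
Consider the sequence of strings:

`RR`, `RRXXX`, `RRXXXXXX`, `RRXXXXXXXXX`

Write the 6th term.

The strings grow by a fixed suffix XXX each time.
From RRXXXXXXXXX, 2 further steps: RRXXXXXXXXX → RRXXXXXXXXXXXX → (answer).

RRXXXXXXXXXXXXXXX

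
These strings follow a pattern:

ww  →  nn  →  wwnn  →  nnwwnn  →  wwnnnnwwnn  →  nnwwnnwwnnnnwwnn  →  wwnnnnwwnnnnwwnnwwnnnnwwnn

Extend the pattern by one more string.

From term 3 onward, concatenate the second-to-last term with the last: ww·nn = wwnn, nn·wwnn = nnwwnn, …
The next term joins nnwwnnwwnnnnwwnn and wwnnnnwwnnnnwwnnwwnnnnwwnn.

nnwwnnwwnnnnwwnnwwnnnnwwnnnnwwnnwwnnnnwwnn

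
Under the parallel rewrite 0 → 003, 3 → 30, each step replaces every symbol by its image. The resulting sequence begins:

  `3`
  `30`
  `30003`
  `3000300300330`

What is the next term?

Rewriting the 13 symbols of 3000300300330 one by one yields 30 003 003 003 30 003 003 30 003 003 30 30 003; concatenated:

3000300300330003003300030033030003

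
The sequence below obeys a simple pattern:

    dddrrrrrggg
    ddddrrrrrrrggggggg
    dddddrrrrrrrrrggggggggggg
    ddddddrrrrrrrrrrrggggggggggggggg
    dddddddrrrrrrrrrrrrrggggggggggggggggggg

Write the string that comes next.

Term n consists of n+2 d's, followed by 2n+3 r's, followed by 4n-1 g's (n = 1, 2, …).
For the next term, n = 6, so the run lengths are 8, 15, 23.

ddddddddrrrrrrrrrrrrrrrggggggggggggggggggggggg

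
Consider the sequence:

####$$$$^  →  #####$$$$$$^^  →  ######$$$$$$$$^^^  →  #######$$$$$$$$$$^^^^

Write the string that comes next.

########$$$$$$$$$$$$^^^^^

Each string has the form #^{n+2} $^{2n} ^^{n-1}, where the shown terms are n = 2, 3, 4, 5.
At n = 6 the blocks have lengths 8, 12, 5.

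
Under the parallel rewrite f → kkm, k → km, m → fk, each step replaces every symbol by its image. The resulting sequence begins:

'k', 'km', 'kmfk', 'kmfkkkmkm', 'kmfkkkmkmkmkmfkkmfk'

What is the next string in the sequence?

Applying the rule to each of the 19 symbols of kmfkkkmkmkmkmfkkmfk gives the pieces km fk kkm km km km fk km fk km fk km fk kkm km km fk kkm km, which concatenate to the answer.

kmfkkkmkmkmkmfkkmfkkmfkkmfkkkmkmkmfkkkmkm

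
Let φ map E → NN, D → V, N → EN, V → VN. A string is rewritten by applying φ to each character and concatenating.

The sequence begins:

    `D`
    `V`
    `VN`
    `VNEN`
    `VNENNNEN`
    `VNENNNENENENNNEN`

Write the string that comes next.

Rewriting the 16 symbols of VNENNNENENENNNEN one by one yields VN EN NN EN EN EN NN EN NN EN NN EN EN EN NN EN; concatenated:

VNENNNENENENNNENNNENNNENENENNNEN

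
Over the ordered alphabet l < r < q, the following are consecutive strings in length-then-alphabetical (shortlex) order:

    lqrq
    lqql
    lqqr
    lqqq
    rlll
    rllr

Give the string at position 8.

Advancing 2 positions from rllr through rllr → rllq reaches term 8.

rlrl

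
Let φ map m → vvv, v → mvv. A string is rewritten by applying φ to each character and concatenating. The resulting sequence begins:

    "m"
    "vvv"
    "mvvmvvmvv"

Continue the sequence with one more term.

vvvmvvmvvvvvmvvmvvvvvmvvmvv

Rewriting each symbol of mvvmvvmvv: m→vvv, v→mvv, v→mvv, m→vvv, v→mvv, v→mvv, m→vvv, v→mvv, v→mvv, which concatenates to vvv mvv mvv vvv mvv mvv vvv mvv mvv.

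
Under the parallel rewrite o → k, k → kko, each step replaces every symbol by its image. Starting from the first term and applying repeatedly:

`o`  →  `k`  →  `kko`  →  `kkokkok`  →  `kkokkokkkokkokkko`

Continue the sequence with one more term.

Rewriting the 17 symbols of kkokkokkkokkokkko one by one yields kko kko k kko kko k kko kko kko k kko kko k kko kko kko k; concatenated:

kkokkokkkokkokkkokkokkokkkokkokkkokkokkok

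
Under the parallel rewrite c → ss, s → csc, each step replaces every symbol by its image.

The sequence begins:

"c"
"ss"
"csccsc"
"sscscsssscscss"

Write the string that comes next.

csccscsscscsscsccsccsccscsscscsscsccsc

φ(sscscsssscscss) expands symbol-by-symbol to csc csc ss csc ss csc csc csc csc ss csc ss csc csc; joining the 14 pieces gives the next term.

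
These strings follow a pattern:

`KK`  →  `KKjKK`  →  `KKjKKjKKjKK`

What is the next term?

Every step duplicates the string with 'j' between the halves.
Doubling KKjKKjKKjKK with 'j' between the halves:

KKjKKjKKjKKjKKjKKjKKjKK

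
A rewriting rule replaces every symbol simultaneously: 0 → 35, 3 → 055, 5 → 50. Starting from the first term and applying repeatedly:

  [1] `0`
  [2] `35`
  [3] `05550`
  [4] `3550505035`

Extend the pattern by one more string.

0555050355035503505550

Rewriting each symbol of 3550505035: 3→055, 5→50, 5→50, 0→35, 5→50, 0→35, 5→50, 0→35, 3→055, 5→50, which concatenates to 055 50 50 35 50 35 50 35 055 50.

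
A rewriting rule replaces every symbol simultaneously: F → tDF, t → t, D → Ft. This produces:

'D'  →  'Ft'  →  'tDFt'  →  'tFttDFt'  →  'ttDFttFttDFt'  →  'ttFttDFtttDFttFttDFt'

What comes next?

φ(ttFttDFtttDFttFttDFt) expands symbol-by-symbol to t t tDF t t Ft tDF t t t Ft tDF t t tDF t t Ft tDF t; joining the 20 pieces gives the next term.

tttDFttFttDFtttFttDFtttDFttFttDFt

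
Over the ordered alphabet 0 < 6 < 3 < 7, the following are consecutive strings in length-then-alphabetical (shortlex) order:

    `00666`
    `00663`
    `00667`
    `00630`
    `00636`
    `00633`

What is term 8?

Continuing the enumeration 2 steps past 00633: 00633 → 00637 → (answer).

00670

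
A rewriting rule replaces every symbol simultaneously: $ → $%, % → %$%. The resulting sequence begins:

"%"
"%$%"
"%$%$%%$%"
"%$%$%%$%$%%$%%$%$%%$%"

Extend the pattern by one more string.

%$%$%%$%$%%$%%$%$%%$%$%%$%%$%$%%$%%$%$%%$%$%%$%%$%$%%$%

Applying the rule to each of the 21 symbols of %$%$%%$%$%%$%%$%$%%$% gives the pieces %$% $% %$% $% %$% %$% $% %$% $% %$% %$% $% %$% %$% $% %$% $% %$% %$% $% %$%, which concatenate to the answer.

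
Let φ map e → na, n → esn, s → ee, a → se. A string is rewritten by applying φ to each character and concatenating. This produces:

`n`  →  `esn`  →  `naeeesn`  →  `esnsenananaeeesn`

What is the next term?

Replace each of the 16 characters of esnsenananaeeesn in place — na ee esn ee na esn se esn se esn se na na na ee esn — and concatenate.

naeeesneenaesnseesnseesnsenananaeeesn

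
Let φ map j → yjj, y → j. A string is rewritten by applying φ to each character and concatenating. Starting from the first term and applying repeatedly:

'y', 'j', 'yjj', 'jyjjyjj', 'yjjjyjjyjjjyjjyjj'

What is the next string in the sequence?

Rewriting the 17 symbols of yjjjyjjyjjjyjjyjj one by one yields j yjj yjj yjj j yjj yjj j yjj yjj yjj j yjj yjj j yjj yjj; concatenated:

jyjjyjjyjjjyjjyjjjyjjyjjyjjjyjjyjjjyjjyjj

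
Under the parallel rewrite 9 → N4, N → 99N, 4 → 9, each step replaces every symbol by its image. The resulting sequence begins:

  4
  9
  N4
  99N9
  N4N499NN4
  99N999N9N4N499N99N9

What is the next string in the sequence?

N4N499NN4N4N499NN499N999N9N4N499NN4N499NN4

φ(99N999N9N4N499N99N9) expands symbol-by-symbol to N4 N4 99N N4 N4 N4 99N N4 99N 9 99N 9 N4 N4 99N N4 N4 99N N4; joining the 19 pieces gives the next term.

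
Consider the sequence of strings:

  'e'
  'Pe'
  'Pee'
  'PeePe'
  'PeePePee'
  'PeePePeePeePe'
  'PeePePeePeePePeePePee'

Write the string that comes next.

Each term (from the third on) is the previous term followed by the one before it: term 3 = Pe·e = Pee.
So term 8 is PeePePeePeePePeePePee·PeePePeePeePe.

PeePePeePeePePeePePeePeePePeePeePe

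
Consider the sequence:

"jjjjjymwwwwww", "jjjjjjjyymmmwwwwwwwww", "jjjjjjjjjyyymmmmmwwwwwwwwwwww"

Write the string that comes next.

jjjjjjjjjjjyyyymmmmmmmwwwwwwwwwwwwwww

Each string has the form j^{2n+3} y^{n} m^{2n-1} w^{3n+3} (n = 1, 2, …).
For the next term, n = 4, so the run lengths are 11, 4, 7, 15.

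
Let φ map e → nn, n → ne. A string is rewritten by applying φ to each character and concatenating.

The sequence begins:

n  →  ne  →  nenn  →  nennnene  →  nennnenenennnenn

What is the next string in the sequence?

nennnenenennnennnennnenenennnene

φ(nennnenenennnenn) expands symbol-by-symbol to ne nn ne ne ne nn ne nn ne nn ne ne ne nn ne ne; joining the 16 pieces gives the next term.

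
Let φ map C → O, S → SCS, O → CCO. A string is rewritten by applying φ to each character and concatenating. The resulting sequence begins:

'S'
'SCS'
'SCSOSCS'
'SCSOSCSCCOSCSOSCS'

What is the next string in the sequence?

φ(SCSOSCSCCOSCSOSCS) expands symbol-by-symbol to SCS O SCS CCO SCS O SCS O O CCO SCS O SCS CCO SCS O SCS; joining the 17 pieces gives the next term.

SCSOSCSCCOSCSOSCSOOCCOSCSOSCSCCOSCSOSCS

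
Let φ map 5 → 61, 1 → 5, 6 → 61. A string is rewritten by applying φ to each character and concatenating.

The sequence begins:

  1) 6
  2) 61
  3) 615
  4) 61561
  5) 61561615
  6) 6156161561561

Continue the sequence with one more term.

615616156156161561615

φ(6156161561561) expands symbol-by-symbol to 61 5 61 61 5 61 5 61 61 5 61 61 5; joining the 13 pieces gives the next term.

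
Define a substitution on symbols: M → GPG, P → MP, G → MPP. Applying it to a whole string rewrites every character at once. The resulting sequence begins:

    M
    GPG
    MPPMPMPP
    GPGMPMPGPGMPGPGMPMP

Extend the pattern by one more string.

Applying the rule to each of the 19 symbols of GPGMPMPGPGMPGPGMPMP gives the pieces MPP MP MPP GPG MP GPG MP MPP MP MPP GPG MP MPP MP MPP GPG MP GPG MP, which concatenate to the answer.

MPPMPMPPGPGMPGPGMPMPPMPMPPGPGMPMPPMPMPPGPGMPGPGMP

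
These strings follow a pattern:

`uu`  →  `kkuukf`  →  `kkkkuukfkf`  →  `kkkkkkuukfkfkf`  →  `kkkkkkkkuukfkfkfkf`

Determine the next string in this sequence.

kkkkkkkkkkuukfkfkfkfkf

s(k+1) = kk·s(k)·kf, so each term gains kk as a prefix and kf as a suffix.
So the next term is kk·kkkkkkkkuukfkfkfkf·kf.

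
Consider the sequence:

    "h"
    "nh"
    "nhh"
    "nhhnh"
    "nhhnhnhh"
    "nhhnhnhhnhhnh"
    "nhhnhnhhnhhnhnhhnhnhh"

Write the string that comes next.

This is a Fibonacci-style word recurrence s(k) = s(k−1)·s(k−2): e.g. nh·h = nhh.
So term 8 is nhhnhnhhnhhnhnhhnhnhh·nhhnhnhhnhhnh.

nhhnhnhhnhhnhnhhnhnhhnhhnhnhhnhhnh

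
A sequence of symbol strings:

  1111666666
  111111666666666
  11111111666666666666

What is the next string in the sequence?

1111111111666666666666666

Each string has the form 1^{2n} 6^{3n}, where the shown terms are n = 2, 3, 4.
For the next term, n = 5, so the run lengths are 10, 15.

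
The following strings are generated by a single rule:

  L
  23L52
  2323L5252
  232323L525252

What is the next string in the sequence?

23232323L52525252

s(k+1) = 23·s(k)·52, so each term gains 23 as a prefix and 52 as a suffix.
One more step from 232323L525252 gives the answer.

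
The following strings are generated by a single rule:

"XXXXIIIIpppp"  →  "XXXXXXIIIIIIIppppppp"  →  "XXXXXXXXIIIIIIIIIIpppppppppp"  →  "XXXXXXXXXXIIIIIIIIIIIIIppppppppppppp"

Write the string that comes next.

XXXXXXXXXXXXIIIIIIIIIIIIIIIIpppppppppppppppp

Each string has the form X^{2n+2} I^{3n+1} p^{3n+1} (n = 1, 2, …).
At n = 5 the blocks have lengths 12, 16, 16.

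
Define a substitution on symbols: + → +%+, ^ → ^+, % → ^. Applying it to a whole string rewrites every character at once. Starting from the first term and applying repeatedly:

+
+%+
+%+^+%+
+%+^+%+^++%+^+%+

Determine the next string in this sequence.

+%+^+%+^++%+^+%+^++%++%+^+%+^++%+^+%+

Applying the rule to each of the 16 symbols of +%+^+%+^++%+^+%+ gives the pieces +%+ ^ +%+ ^+ +%+ ^ +%+ ^+ +%+ +%+ ^ +%+ ^+ +%+ ^ +%+, which concatenate to the answer.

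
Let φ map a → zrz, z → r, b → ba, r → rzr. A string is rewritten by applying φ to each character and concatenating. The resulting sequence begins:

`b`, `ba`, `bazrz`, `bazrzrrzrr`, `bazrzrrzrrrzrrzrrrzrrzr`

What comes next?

Applying the rule to each of the 23 symbols of bazrzrrzrrrzrrzrrrzrrzr gives the pieces ba zrz r rzr r rzr rzr r rzr rzr rzr r rzr rzr r rzr rzr rzr r rzr rzr r rzr, which concatenate to the answer.

bazrzrrzrrrzrrzrrrzrrzrrzrrrzrrzrrrzrrzrrzrrrzrrzrrrzr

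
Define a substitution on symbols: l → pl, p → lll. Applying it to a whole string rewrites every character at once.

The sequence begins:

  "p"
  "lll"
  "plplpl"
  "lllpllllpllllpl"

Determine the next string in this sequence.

Applying the rule to each of the 15 symbols of lllpllllpllllpl gives the pieces pl pl pl lll pl pl pl pl lll pl pl pl pl lll pl, which concatenate to the answer.

plplpllllplplplpllllplplplpllllpl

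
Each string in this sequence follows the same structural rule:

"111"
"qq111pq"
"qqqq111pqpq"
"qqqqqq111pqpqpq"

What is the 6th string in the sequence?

qqqqqqqqqq111pqpqpqpqpq

Each term wraps the previous one in qq on the left and pq on the right.
From qqqqqq111pqpqpq, 2 further steps: qqqqqq111pqpqpq → qqqqqqqq111pqpqpqpq → (answer).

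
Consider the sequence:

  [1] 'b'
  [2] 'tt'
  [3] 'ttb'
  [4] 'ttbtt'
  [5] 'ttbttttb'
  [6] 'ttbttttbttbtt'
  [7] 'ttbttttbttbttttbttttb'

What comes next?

Each term (from the third on) is the previous term followed by the one before it: term 3 = tt·b = ttb.
So term 8 is ttbttttbttbttttbttttb·ttbttttbttbtt.

ttbttttbttbttttbttttbttbttttbttbtt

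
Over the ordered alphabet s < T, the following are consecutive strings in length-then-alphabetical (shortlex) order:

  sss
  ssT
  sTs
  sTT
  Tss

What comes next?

TsT

The successor of Tss increments the rightmost position that isn't already T and resets every position after it to s.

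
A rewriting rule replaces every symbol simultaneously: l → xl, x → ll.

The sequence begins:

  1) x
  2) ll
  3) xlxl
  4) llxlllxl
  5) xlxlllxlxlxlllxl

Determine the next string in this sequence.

Rewriting the 16 symbols of xlxlllxlxlxlllxl one by one yields ll xl ll xl xl xl ll xl ll xl ll xl xl xl ll xl; concatenated:

llxlllxlxlxlllxlllxlllxlxlxlllxl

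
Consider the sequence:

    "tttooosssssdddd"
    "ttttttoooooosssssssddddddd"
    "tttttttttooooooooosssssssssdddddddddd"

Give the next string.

ttttttttttttoooooooooooosssssssssssddddddddddddd

Each string has the form t^{3n} o^{3n} s^{2n+3} d^{3n+1} (n = 1, 2, …).
At n = 4 the blocks have lengths 12, 12, 11, 13.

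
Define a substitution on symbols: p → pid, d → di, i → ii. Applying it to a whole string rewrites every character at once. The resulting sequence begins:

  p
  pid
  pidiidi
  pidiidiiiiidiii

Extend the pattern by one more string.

Rewriting the 15 symbols of pidiidiiiiidiii one by one yields pid ii di ii ii di ii ii ii ii ii di ii ii ii; concatenated:

pidiidiiiiidiiiiiiiiiiidiiiiiii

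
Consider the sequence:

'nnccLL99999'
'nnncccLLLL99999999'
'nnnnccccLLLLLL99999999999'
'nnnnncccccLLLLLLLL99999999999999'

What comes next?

nnnnnnccccccLLLLLLLLLL99999999999999999

Reading off run lengths: n runs 2, 3, 4, 5; c runs 2, 3, 4, 5; L runs 2, 4, 6, 8; 9 runs 5, 8, 11, 14 — each is linear in n (n = 1, 2, …).
Setting n = 5 gives 6, 6, 10, 17 characters in each block.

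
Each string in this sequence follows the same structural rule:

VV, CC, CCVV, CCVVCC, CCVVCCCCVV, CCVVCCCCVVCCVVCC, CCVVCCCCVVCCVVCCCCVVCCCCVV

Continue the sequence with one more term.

CCVVCCCCVVCCVVCCCCVVCCCCVVCCVVCCCCVVCCVVCC

From term 3 onward, concatenate the last term with the second-to-last: CC·VV = CCVV, CCVV·CC = CCVVCC, …
So term 8 is CCVVCCCCVVCCVVCCCCVVCCCCVV·CCVVCCCCVVCCVVCC.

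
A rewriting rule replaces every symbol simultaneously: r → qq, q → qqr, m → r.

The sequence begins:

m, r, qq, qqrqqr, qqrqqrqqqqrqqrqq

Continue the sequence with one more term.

qqrqqrqqqqrqqrqqqqrqqrqqrqqrqqqqrqqrqqqqrqqr

Replace each of the 16 characters of qqrqqrqqqqrqqrqq in place — qqr qqr qq qqr qqr qq qqr qqr qqr qqr qq qqr qqr qq qqr qqr — and concatenate.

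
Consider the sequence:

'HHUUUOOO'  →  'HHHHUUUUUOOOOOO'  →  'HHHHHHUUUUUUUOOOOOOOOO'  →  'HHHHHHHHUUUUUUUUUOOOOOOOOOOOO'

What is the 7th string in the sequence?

Reading off run lengths: H runs 2, 4, 6, 8; U runs 3, 5, 7, 9; O runs 3, 6, 9, 12 — each is linear in n (n = 1, 2, …).
For term 7, n = 7, so the run lengths are 14, 15, 21.

HHHHHHHHHHHHHHUUUUUUUUUUUUUUUOOOOOOOOOOOOOOOOOOOOO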